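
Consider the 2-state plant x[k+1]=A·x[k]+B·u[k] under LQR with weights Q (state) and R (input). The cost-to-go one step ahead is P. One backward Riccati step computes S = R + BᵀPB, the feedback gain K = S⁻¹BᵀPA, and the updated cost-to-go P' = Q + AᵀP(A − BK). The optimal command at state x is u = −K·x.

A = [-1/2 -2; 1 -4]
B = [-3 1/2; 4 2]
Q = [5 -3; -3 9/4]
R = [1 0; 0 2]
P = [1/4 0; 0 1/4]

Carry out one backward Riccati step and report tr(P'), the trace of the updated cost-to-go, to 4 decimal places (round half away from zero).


10.3754

BᵀP = [-0.7500 1.0000; 0.1250 0.5000]
S = R + BᵀPB = [1 0; 0 2] + [6.2500 1.6250; 1.6250 1.0625] = [7.2500 1.6250; 1.6250 3.0625]
BᵀPA = [1.3750 -2.5000; 0.4375 -2.2500]
K = S⁻¹·BᵀPA = [0.1789 -0.2045; 0.0479 -0.6262]
A−BK = [0.0128 -2.3003; 0.1885 -1.9297]
AᵀP(A−BK) = [0.0455 -0.1949; -0.1949 3.0799]
P' = Q + AᵀP(A−BK) = [5.0455 -3.1949; -3.1949 5.3299]
tr(P') = 10.3754


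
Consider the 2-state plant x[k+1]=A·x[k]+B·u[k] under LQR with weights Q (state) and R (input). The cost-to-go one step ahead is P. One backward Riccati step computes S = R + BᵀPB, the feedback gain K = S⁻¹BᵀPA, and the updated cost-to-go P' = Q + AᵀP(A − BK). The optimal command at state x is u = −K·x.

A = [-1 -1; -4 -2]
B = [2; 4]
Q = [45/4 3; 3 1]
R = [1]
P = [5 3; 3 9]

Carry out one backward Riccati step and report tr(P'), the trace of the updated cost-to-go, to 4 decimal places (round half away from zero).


BᵀP = [22.0000 42.0000]
S = R + BᵀPB = [1] + [212.0000] = [213.0000]
BᵀPA = [-190.0000 -106.0000]
K = S⁻¹·BᵀPA = [-0.8920 -0.4977]
A−BK = [0.7840 -0.0047; -0.4319 -0.0094]
AᵀP(A−BK) = [3.5164 0.4460; 0.4460 0.2488]
P' = Q + AᵀP(A−BK) = [14.7664 3.4460; 3.4460 1.2488]
tr(P') = 16.0153

16.0153


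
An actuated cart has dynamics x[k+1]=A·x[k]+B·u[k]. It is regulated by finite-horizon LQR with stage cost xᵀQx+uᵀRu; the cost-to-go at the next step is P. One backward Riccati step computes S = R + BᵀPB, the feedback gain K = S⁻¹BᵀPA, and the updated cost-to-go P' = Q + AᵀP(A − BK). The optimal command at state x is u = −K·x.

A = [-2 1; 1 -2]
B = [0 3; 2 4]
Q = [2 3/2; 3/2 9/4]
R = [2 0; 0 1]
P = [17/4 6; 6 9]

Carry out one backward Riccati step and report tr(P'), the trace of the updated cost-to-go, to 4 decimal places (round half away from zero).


BᵀP = [12.0000 18.0000; 36.7500 54.0000]
S = R + BᵀPB = [2 0; 0 1] + [36.0000 108.0000; 108.0000 326.2500] = [38.0000 108.0000; 108.0000 327.2500]
BᵀPA = [-6.0000 -24.0000; -19.5000 -71.2500]
K = S⁻¹·BᵀPA = [0.1847 -0.2061; -0.1205 -0.1497]
A−BK = [-1.6384 1.4491; 1.1128 -0.9890]
AᵀP(A−BK) = [0.7576 -0.6559; -0.6559 0.6371]
P' = Q + AᵀP(A−BK) = [2.7576 0.8441; 0.8441 2.8871]
tr(P') = 5.6447

5.6447


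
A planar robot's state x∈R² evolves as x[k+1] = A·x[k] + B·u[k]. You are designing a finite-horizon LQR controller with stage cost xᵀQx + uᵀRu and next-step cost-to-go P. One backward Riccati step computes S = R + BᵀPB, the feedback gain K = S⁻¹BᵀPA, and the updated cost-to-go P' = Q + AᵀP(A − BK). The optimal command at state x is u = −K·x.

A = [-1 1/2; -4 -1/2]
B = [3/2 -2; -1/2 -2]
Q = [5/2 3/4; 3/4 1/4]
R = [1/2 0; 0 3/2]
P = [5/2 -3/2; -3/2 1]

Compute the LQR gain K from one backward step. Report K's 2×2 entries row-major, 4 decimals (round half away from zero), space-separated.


0.8780 0.4146 0.3066 -0.0139

BᵀP = [4.5000 -2.7500; -2.0000 1.0000]
S = R + BᵀPB = [1/2 0; 0 3/2] + [8.1250 -3.5000; -3.5000 2.0000] = [8.6250 -3.5000; -3.5000 3.5000]
BᵀPA = [6.5000 3.6250; -2.0000 -1.5000]
K = S⁻¹·BᵀPA = [0.8780 0.4146; 0.3066 -0.0139]
A−BK = [-1.7038 -0.1498; -2.9477 -0.3206]
AᵀP(A−BK) = [1.4059 0.2770; 0.2770 0.1010]
P' = Q + AᵀP(A−BK) = [3.9059 1.0270; 1.0270 0.3510]
tr(P') = 4.2570


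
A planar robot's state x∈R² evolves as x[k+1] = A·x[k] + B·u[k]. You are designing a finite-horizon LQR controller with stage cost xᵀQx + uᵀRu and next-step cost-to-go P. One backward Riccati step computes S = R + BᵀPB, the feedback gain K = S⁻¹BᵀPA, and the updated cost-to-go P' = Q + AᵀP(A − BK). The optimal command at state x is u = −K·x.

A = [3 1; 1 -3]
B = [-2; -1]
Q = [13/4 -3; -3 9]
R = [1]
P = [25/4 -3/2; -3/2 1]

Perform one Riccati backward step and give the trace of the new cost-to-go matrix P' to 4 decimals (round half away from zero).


25.2262

BᵀP = [-11.0000 2.0000]
S = R + BᵀPB = [1] + [20.0000] = [21.0000]
BᵀPA = [-31.0000 -17.0000]
K = S⁻¹·BᵀPA = [-1.4762 -0.8095]
A−BK = [0.0476 -0.6190; -0.4762 -3.8095]
AᵀP(A−BK) = [2.4881 2.6548; 2.6548 10.4881]
P' = Q + AᵀP(A−BK) = [5.7381 -0.3452; -0.3452 19.4881]
tr(P') = 25.2262


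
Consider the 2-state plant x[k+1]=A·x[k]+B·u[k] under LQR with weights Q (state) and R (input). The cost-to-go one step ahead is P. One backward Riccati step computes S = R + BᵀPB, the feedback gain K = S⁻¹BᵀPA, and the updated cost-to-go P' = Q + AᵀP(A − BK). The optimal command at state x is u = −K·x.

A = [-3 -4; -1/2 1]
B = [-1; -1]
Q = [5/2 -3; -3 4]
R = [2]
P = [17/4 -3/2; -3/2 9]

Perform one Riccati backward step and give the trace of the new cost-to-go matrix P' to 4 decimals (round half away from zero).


118.7449

BᵀP = [-2.7500 -7.5000]
S = R + BᵀPB = [2] + [10.2500] = [12.2500]
BᵀPA = [12.0000 3.5000]
K = S⁻¹·BᵀPA = [0.9796 0.2857]
A−BK = [-2.0204 -3.7143; 0.4796 1.2857]
AᵀP(A−BK) = [24.2449 44.5714; 44.5714 88.0000]
P' = Q + AᵀP(A−BK) = [26.7449 41.5714; 41.5714 92.0000]
tr(P') = 118.7449


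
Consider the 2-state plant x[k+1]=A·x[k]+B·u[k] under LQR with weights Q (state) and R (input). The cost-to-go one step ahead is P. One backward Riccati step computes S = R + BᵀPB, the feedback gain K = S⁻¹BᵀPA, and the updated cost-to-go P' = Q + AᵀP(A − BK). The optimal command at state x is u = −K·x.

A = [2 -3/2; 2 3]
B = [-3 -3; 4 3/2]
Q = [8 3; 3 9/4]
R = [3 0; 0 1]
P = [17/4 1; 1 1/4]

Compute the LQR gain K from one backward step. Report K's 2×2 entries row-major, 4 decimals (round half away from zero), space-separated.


BᵀP = [-8.7500 -2.0000; -11.2500 -2.6250]
S = R + BᵀPB = [3 0; 0 1] + [18.2500 23.2500; 23.2500 29.8125] = [21.2500 23.2500; 23.2500 30.8125]
BᵀPA = [-21.5000 7.1250; -27.7500 9.0000]
K = S⁻¹·BᵀPA = [-0.1513 0.0901; -0.7864 0.2241]
A−BK = [-0.8132 -0.5574; 3.7849 2.3035]
AᵀP(A−BK) = [0.9232 -0.0940; -0.0940 0.1536]
P' = Q + AᵀP(A−BK) = [8.9232 2.9060; 2.9060 2.4036]
tr(P') = 11.3269

-0.1513 0.0901 -0.7864 0.2241


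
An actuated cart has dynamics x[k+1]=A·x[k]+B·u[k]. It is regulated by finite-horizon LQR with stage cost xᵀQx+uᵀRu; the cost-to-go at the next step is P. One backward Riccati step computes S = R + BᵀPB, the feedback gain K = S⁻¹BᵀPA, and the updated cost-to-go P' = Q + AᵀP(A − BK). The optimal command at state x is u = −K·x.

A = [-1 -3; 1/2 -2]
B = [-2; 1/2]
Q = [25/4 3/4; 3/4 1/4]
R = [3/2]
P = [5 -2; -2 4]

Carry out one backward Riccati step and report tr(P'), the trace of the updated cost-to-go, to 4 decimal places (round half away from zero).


BᵀP = [-11.0000 6.0000]
S = R + BᵀPB = [3/2] + [25.0000] = [26.5000]
BᵀPA = [14.0000 21.0000]
K = S⁻¹·BᵀPA = [0.5283 0.7925]
A−BK = [0.0566 -1.4151; 0.2358 -2.3962]
AᵀP(A−BK) = [0.6038 -1.0943; -1.0943 20.3585]
P' = Q + AᵀP(A−BK) = [6.8538 -0.3443; -0.3443 20.6085]
tr(P') = 27.4623

27.4623


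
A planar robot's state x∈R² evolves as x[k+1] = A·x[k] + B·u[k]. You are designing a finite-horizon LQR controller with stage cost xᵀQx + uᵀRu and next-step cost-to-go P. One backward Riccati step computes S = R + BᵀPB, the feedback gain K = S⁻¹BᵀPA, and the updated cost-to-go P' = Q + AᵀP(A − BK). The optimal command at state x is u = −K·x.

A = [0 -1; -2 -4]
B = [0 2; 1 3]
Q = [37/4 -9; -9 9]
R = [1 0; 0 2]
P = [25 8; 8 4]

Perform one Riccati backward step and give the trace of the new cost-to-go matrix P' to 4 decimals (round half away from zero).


23.1360

BᵀP = [8.0000 4.0000; 74.0000 28.0000]
S = R + BᵀPB = [1 0; 0 2] + [4.0000 28.0000; 28.0000 232.0000] = [5.0000 28.0000; 28.0000 234.0000]
BᵀPA = [-8.0000 -24.0000; -56.0000 -186.0000]
K = S⁻¹·BᵀPA = [-0.7876 -1.0570; -0.1451 -0.6684]
A−BK = [0.2902 0.3368; -0.7772 -0.9378]
AᵀP(A−BK) = [1.5751 2.1140; 2.1140 3.3109]
P' = Q + AᵀP(A−BK) = [10.8251 -6.8860; -6.8860 12.3109]
tr(P') = 23.1360


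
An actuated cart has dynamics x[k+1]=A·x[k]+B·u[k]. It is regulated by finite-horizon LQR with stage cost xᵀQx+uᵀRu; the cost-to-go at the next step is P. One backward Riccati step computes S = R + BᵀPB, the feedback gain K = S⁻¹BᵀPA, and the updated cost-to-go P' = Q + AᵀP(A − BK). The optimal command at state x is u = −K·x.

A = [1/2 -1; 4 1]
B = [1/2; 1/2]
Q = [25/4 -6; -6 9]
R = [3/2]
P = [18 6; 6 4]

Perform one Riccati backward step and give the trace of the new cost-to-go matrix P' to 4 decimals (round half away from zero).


45.2500

BᵀP = [12.0000 5.0000]
S = R + BᵀPB = [3/2] + [8.5000] = [10.0000]
BᵀPA = [26.0000 -7.0000]
K = S⁻¹·BᵀPA = [2.6000 -0.7000]
A−BK = [-0.8000 -0.6500; 2.7000 1.3500]
AᵀP(A−BK) = [24.9000 4.2000; 4.2000 5.1000]
P' = Q + AᵀP(A−BK) = [31.1500 -1.8000; -1.8000 14.1000]
tr(P') = 45.2500


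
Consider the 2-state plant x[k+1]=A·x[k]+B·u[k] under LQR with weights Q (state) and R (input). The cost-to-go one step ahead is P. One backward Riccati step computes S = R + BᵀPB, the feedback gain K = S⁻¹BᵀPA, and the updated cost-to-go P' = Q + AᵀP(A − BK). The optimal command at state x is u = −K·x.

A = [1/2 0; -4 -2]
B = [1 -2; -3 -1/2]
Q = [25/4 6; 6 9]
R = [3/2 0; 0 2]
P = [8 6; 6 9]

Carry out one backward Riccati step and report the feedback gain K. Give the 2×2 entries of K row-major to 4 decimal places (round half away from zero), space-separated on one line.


1.2290 0.6002 0.3941 0.3045

BᵀP = [-10.0000 -21.0000; -19.0000 -16.5000]
S = R + BᵀPB = [3/2 0; 0 2] + [53.0000 30.5000; 30.5000 46.2500] = [54.5000 30.5000; 30.5000 48.2500]
BᵀPA = [79.0000 42.0000; 56.5000 33.0000]
K = S⁻¹·BᵀPA = [1.2290 0.6002; 0.3941 0.3045]
A−BK = [0.0592 0.0088; -0.1160 -0.0471]
AᵀP(A−BK) = [2.6430 1.3770; 1.3770 0.7414]
P' = Q + AᵀP(A−BK) = [8.8930 7.3770; 7.3770 9.7414]
tr(P') = 18.6344


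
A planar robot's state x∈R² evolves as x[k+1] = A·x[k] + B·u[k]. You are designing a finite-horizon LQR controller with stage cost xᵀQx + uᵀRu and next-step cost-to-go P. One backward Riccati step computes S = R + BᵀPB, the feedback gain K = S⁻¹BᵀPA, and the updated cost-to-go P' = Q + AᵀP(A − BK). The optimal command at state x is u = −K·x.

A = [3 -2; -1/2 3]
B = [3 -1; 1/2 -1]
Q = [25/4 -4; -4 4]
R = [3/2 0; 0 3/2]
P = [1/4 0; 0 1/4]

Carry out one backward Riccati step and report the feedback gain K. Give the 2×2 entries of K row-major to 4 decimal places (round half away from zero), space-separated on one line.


BᵀP = [0.7500 0.1250; -0.2500 -0.2500]
S = R + BᵀPB = [3/2 0; 0 3/2] + [2.3125 -0.8750; -0.8750 0.5000] = [3.8125 -0.8750; -0.8750 2.0000]
BᵀPA = [2.1875 -1.1250; -0.6250 -0.2500]
K = S⁻¹·BᵀPA = [0.5581 -0.3599; -0.0683 -0.2825]
A−BK = [1.2574 -1.2027; -0.8474 2.8975]
AᵀP(A−BK) = [1.0490 -1.2642; -1.2642 2.7745]
P' = Q + AᵀP(A−BK) = [7.2990 -5.2642; -5.2642 6.7745]
tr(P') = 14.0735

0.5581 -0.3599 -0.0683 -0.2825


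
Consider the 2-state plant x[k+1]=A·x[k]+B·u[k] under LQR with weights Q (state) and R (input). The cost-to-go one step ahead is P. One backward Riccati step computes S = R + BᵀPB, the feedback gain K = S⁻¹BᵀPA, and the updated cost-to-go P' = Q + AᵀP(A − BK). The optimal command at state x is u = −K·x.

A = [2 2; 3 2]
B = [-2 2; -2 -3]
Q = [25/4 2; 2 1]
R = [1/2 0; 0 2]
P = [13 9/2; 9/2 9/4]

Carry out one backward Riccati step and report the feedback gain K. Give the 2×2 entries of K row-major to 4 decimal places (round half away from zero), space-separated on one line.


BᵀP = [-35.0000 -13.5000; 12.5000 2.2500]
S = R + BᵀPB = [1/2 0; 0 2] + [97.0000 -29.5000; -29.5000 18.2500] = [97.5000 -29.5000; -29.5000 20.2500]
BᵀPA = [-110.5000 -97.0000; 31.7500 29.5000]
K = S⁻¹·BᵀPA = [-1.1783 -0.9908; -0.1486 0.0134]
A−BK = [-0.0593 -0.0084; 0.1974 0.0584]
AᵀP(A−BK) = [0.7664 0.5892; 0.5892 0.4954]
P' = Q + AᵀP(A−BK) = [7.0164 2.5892; 2.5892 1.4954]
tr(P') = 8.5119

-1.1783 -0.9908 -0.1486 0.0134


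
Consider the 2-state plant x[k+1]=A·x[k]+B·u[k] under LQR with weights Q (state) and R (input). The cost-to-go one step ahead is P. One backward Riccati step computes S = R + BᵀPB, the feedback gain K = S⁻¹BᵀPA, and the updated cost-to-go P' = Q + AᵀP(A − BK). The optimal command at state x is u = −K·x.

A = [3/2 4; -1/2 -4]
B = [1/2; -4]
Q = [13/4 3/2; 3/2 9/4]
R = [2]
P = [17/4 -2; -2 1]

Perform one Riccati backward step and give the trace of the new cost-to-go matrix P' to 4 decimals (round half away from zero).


19.5006

BᵀP = [10.1250 -5.0000]
S = R + BᵀPB = [2] + [25.0625] = [27.0625]
BᵀPA = [17.6875 60.5000]
K = S⁻¹·BᵀPA = [0.6536 2.2356]
A−BK = [1.1732 2.8822; 2.1143 4.9423]
AᵀP(A−BK) = [1.2523 3.9584; 3.9584 12.7483]
P' = Q + AᵀP(A−BK) = [4.5023 5.4584; 5.4584 14.9983]
tr(P') = 19.5006


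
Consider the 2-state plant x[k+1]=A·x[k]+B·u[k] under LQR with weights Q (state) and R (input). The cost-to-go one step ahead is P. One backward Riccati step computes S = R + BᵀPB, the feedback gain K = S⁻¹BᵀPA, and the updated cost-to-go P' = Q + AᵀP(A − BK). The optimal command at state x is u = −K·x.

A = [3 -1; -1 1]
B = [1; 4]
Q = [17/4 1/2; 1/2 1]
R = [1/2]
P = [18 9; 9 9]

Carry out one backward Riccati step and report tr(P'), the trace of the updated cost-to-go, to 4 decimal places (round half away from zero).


BᵀP = [54.0000 45.0000]
S = R + BᵀPB = [1/2] + [234.0000] = [234.5000]
BᵀPA = [117.0000 -9.0000]
K = S⁻¹·BᵀPA = [0.4989 -0.0384]
A−BK = [2.5011 -0.9616; -2.9957 1.1535]
AᵀP(A−BK) = [58.6247 -22.5096; -22.5096 8.6546]
P' = Q + AᵀP(A−BK) = [62.8747 -22.0096; -22.0096 9.6546]
tr(P') = 72.5293

72.5293


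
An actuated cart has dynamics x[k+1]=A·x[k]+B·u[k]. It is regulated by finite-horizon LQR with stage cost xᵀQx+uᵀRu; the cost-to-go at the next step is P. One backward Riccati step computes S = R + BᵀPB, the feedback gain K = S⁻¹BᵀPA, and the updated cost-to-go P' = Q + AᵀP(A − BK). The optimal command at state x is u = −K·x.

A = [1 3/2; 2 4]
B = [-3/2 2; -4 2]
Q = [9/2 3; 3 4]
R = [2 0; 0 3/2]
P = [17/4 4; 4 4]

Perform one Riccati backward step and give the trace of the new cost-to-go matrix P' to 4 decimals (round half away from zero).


BᵀP = [-22.3750 -22.0000; 16.5000 16.0000]
S = R + BᵀPB = [2 0; 0 3/2] + [121.5625 -88.7500; -88.7500 65.0000] = [123.5625 -88.7500; -88.7500 66.5000]
BᵀPA = [-66.3750 -121.5625; 48.5000 88.7500]
K = S⁻¹·BᵀPA = [-0.3219 -0.6092; 0.2997 0.5215]
A−BK = [-0.0823 -0.4569; 0.1129 0.5201]
AᵀP(A−BK) = [0.3474 0.6438; 0.6438 1.2184]
P' = Q + AᵀP(A−BK) = [4.8474 3.6438; 3.6438 5.2184]
tr(P') = 10.0659

10.0659


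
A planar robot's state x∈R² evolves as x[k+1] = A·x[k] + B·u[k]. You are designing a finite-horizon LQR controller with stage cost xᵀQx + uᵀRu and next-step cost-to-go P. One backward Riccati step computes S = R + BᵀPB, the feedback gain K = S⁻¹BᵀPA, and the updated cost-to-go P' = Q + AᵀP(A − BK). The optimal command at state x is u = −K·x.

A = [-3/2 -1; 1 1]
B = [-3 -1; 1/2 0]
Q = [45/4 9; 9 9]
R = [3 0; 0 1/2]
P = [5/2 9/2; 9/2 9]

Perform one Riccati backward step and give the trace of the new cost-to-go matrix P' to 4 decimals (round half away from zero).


22.3349

BᵀP = [-5.2500 -9.0000; -2.5000 -4.5000]
S = R + BᵀPB = [3 0; 0 1/2] + [11.2500 5.2500; 5.2500 2.5000] = [14.2500 5.2500; 5.2500 3.0000]
BᵀPA = [-1.1250 -3.7500; -0.7500 -2.0000]
K = S⁻¹·BᵀPA = [0.0370 -0.0494; -0.3148 -0.5802]
A−BK = [-1.7037 -1.7284; 0.9815 1.0247]
AᵀP(A−BK) = [0.9306 1.0093; 1.0093 1.1543]
P' = Q + AᵀP(A−BK) = [12.1806 10.0093; 10.0093 10.1543]
tr(P') = 22.3349


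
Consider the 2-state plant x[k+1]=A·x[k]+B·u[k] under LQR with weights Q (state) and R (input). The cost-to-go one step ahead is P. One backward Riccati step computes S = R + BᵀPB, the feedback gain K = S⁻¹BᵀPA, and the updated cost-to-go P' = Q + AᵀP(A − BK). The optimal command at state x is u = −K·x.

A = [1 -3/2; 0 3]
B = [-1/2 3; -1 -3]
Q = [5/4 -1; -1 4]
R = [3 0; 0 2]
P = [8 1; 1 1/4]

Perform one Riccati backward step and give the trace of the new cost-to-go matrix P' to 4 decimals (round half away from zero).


BᵀP = [-5.0000 -0.7500; 21.0000 2.2500]
S = R + BᵀPB = [3 0; 0 2] + [3.2500 -12.7500; -12.7500 56.2500] = [6.2500 -12.7500; -12.7500 58.2500]
BᵀPA = [-5.0000 5.2500; 21.0000 -24.7500]
K = S⁻¹·BᵀPA = [-0.1166 -0.0484; 0.3350 -0.4355]
A−BK = [-0.0633 -0.2177; 0.8883 1.6452]
AᵀP(A−BK) = [0.3821 -0.0968; -0.0968 0.7258]
P' = Q + AᵀP(A−BK) = [1.6321 -1.0968; -1.0968 4.7258]
tr(P') = 6.3579

6.3579


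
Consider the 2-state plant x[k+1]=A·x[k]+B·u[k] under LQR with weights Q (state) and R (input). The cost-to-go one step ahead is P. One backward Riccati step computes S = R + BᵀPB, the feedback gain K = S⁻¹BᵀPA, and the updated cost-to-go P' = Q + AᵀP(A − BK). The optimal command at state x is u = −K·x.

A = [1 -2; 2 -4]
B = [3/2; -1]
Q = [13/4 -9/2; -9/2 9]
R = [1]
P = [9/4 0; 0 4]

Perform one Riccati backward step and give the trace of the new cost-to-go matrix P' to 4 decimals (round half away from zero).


BᵀP = [3.3750 -4.0000]
S = R + BᵀPB = [1] + [9.0625] = [10.0625]
BᵀPA = [-4.6250 9.2500]
K = S⁻¹·BᵀPA = [-0.4596 0.9193]
A−BK = [1.6894 -3.3789; 1.5404 -3.0807]
AᵀP(A−BK) = [16.1242 -32.2484; -32.2484 64.4969]
P' = Q + AᵀP(A−BK) = [19.3742 -36.7484; -36.7484 73.4969]
tr(P') = 92.8711

92.8711


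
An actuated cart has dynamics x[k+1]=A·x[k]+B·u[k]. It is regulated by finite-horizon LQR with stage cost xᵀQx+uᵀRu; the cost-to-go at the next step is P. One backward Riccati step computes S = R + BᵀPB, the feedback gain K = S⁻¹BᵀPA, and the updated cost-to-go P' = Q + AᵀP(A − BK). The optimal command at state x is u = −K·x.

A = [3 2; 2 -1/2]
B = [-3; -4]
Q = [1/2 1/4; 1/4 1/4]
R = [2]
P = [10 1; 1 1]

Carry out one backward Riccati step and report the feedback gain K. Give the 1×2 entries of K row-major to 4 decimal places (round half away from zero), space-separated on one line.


-0.8788 -0.4886

BᵀP = [-34.0000 -7.0000]
S = R + BᵀPB = [2] + [130.0000] = [132.0000]
BᵀPA = [-116.0000 -64.5000]
K = S⁻¹·BᵀPA = [-0.8788 -0.4886]
A−BK = [0.3636 0.5341; -1.5152 -2.4545]
AᵀP(A−BK) = [4.0606 4.8182; 4.8182 6.7330]
P' = Q + AᵀP(A−BK) = [4.5606 5.0682; 5.0682 6.9830]
tr(P') = 11.5436


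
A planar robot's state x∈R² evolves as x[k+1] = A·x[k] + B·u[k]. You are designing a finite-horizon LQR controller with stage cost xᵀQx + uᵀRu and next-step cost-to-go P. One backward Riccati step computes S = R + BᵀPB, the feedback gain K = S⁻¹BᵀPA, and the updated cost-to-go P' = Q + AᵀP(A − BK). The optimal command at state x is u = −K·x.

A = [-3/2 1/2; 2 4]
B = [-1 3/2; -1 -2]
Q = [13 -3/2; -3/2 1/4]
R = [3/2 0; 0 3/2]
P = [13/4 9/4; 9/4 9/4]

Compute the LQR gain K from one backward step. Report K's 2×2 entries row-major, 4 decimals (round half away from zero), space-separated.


-0.0229 -1.7591 -0.6482 -0.6941

BᵀP = [-5.5000 -4.5000; 0.3750 -1.1250]
S = R + BᵀPB = [3/2 0; 0 3/2] + [10.0000 0.7500; 0.7500 2.8125] = [11.5000 0.7500; 0.7500 4.3125]
BᵀPA = [-0.7500 -20.7500; -2.8125 -4.3125]
K = S⁻¹·BᵀPA = [-0.0229 -1.7591; -0.6482 -0.6941]
A−BK = [-0.5507 -0.2180; 0.6807 0.8528]
AᵀP(A−BK) = [0.9723 1.0411; 1.0411 6.3184]
P' = Q + AᵀP(A−BK) = [13.9723 -0.4589; -0.4589 6.5684]
tr(P') = 20.5406


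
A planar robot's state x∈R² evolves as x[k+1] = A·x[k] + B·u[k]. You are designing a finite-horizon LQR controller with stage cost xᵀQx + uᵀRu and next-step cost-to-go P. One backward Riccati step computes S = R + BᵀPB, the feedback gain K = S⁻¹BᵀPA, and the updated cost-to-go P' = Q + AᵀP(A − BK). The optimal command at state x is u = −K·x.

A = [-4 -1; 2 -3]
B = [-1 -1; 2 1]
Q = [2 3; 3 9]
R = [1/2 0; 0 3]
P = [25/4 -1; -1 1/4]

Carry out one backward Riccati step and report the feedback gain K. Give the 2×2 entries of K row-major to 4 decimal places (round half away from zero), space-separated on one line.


BᵀP = [-8.2500 1.5000; -7.2500 1.2500]
S = R + BᵀPB = [1/2 0; 0 3] + [11.2500 9.7500; 9.7500 8.5000] = [11.7500 9.7500; 9.7500 11.5000]
BᵀPA = [36.0000 3.7500; 31.5000 3.5000]
K = S⁻¹·BᵀPA = [2.6677 0.2246; 0.4774 0.1139]
A−BK = [-0.8549 -0.6615; -3.8128 -3.5632]
AᵀP(A−BK) = [5.9251 1.8253; 1.8253 1.2590]
P' = Q + AᵀP(A−BK) = [7.9251 4.8253; 4.8253 10.2590]
tr(P') = 18.1841

2.6677 0.2246 0.4774 0.1139


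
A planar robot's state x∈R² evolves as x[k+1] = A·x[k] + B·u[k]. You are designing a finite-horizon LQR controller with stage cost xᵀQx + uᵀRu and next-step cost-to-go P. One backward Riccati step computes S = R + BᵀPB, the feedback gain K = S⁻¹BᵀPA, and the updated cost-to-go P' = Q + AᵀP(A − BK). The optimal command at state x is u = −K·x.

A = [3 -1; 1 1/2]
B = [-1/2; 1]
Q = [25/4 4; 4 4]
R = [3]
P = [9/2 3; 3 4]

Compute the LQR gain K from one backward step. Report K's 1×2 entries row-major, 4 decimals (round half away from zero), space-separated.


0.9268 0.0976

BᵀP = [0.7500 2.5000]
S = R + BᵀPB = [3] + [2.1250] = [5.1250]
BᵀPA = [4.7500 0.5000]
K = S⁻¹·BᵀPA = [0.9268 0.0976]
A−BK = [3.4634 -0.9512; 0.0732 0.4024]
AᵀP(A−BK) = [58.0976 -10.4634; -10.4634 2.4512]
P' = Q + AᵀP(A−BK) = [64.3476 -6.4634; -6.4634 6.4512]
tr(P') = 70.7988


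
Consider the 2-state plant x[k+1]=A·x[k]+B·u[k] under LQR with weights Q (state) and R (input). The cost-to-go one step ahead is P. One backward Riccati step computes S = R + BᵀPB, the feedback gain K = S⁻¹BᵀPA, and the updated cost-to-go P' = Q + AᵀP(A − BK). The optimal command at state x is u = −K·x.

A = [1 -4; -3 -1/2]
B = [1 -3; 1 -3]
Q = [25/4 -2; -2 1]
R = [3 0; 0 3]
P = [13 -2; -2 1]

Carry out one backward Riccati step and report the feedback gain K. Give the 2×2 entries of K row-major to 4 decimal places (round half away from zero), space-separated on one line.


BᵀP = [11.0000 -1.0000; -33.0000 3.0000]
S = R + BᵀPB = [3 0; 0 3] + [10.0000 -30.0000; -30.0000 90.0000] = [13.0000 -30.0000; -30.0000 93.0000]
BᵀPA = [14.0000 -43.5000; -42.0000 130.5000]
K = S⁻¹·BᵀPA = [0.1359 -0.4223; -0.4078 1.2670]
A−BK = [-0.3592 0.2233; -4.3592 3.7233]
AᵀP(A−BK) = [14.9709 -14.3738; -14.3738 16.5364]
P' = Q + AᵀP(A−BK) = [21.2209 -16.3738; -16.3738 17.5364]
tr(P') = 38.7573

0.1359 -0.4223 -0.4078 1.2670


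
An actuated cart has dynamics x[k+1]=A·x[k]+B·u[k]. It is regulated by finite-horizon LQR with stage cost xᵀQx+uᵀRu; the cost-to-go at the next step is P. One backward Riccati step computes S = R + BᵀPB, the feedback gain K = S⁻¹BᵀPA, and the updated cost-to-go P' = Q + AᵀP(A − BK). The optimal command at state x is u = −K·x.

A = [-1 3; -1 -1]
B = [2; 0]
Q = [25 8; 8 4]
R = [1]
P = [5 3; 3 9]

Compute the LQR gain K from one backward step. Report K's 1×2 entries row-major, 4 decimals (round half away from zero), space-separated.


BᵀP = [10.0000 6.0000]
S = R + BᵀPB = [1] + [20.0000] = [21.0000]
BᵀPA = [-16.0000 24.0000]
K = S⁻¹·BᵀPA = [-0.7619 1.1429]
A−BK = [0.5238 0.7143; -1.0000 -1.0000]
AᵀP(A−BK) = [7.8095 6.2857; 6.2857 8.5714]
P' = Q + AᵀP(A−BK) = [32.8095 14.2857; 14.2857 12.5714]
tr(P') = 45.3810

-0.7619 1.1429


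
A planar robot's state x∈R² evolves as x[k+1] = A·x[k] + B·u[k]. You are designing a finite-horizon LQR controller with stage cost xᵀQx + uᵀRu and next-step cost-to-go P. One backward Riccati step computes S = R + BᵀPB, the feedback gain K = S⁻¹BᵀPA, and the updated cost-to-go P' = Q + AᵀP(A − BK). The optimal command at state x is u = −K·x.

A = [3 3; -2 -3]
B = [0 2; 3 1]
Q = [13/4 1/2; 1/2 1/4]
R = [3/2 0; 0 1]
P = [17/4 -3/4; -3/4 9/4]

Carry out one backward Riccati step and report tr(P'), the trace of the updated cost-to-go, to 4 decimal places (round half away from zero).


12.7006

BᵀP = [-2.2500 6.7500; 7.7500 0.7500]
S = R + BᵀPB = [3/2 0; 0 1] + [20.2500 2.2500; 2.2500 16.2500] = [21.7500 2.2500; 2.2500 17.2500]
BᵀPA = [-20.2500 -27.0000; 21.7500 21.0000]
K = S⁻¹·BᵀPA = [-1.0760 -1.3860; 1.4012 1.3982]
A−BK = [0.1976 0.2036; -0.1733 -0.2401]
AᵀP(A−BK) = [3.9848 4.5228; 4.5228 5.2158]
P' = Q + AᵀP(A−BK) = [7.2348 5.0228; 5.0228 5.4658]
tr(P') = 12.7006


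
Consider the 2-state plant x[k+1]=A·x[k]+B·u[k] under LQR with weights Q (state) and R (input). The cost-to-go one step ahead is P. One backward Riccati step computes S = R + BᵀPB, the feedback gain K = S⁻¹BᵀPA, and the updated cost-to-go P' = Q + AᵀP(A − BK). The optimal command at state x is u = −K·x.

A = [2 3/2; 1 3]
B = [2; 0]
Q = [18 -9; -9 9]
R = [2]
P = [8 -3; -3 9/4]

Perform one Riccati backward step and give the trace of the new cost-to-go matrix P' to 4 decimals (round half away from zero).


BᵀP = [16.0000 -6.0000]
S = R + BᵀPB = [2] + [32.0000] = [34.0000]
BᵀPA = [26.0000 6.0000]
K = S⁻¹·BᵀPA = [0.7647 0.1765]
A−BK = [0.4706 1.1471; 1.0000 3.0000]
AᵀP(A−BK) = [2.3676 3.6618; 3.6618 10.1912]
P' = Q + AᵀP(A−BK) = [20.3676 -5.3382; -5.3382 19.1912]
tr(P') = 39.5588

39.5588


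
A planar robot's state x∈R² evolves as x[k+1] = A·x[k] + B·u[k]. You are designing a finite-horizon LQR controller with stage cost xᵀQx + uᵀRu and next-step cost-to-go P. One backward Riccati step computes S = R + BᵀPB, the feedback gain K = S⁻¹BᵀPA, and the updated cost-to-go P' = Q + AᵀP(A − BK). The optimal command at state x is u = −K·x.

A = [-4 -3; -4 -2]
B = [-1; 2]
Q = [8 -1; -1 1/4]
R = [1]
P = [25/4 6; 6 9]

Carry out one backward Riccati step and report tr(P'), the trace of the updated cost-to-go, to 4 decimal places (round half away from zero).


BᵀP = [5.7500 12.0000]
S = R + BᵀPB = [1] + [18.2500] = [19.2500]
BᵀPA = [-71.0000 -41.2500]
K = S⁻¹·BᵀPA = [-3.6883 -2.1429]
A−BK = [-7.6883 -5.1429; 3.3766 2.2857]
AᵀP(A−BK) = [174.1299 114.8571; 114.8571 75.8571]
P' = Q + AᵀP(A−BK) = [182.1299 113.8571; 113.8571 76.1071]
tr(P') = 258.2370

258.2370


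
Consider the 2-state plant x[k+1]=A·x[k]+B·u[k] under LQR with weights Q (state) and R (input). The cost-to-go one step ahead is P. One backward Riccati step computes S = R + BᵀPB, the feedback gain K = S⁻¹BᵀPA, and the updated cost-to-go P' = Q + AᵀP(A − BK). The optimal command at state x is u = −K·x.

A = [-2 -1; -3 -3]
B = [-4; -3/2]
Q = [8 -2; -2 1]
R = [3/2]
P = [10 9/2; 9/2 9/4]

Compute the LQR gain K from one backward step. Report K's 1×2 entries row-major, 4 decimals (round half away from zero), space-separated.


BᵀP = [-46.7500 -21.3750]
S = R + BᵀPB = [3/2] + [219.0625] = [220.5625]
BᵀPA = [157.6250 110.8750]
K = S⁻¹·BᵀPA = [0.7147 0.5027]
A−BK = [0.8586 1.0108; -1.9280 -2.2460]
AᵀP(A−BK) = [1.6033 1.5132; 1.5132 1.5140]
P' = Q + AᵀP(A−BK) = [9.6033 -0.4868; -0.4868 2.5140]
tr(P') = 12.1173

0.7147 0.5027


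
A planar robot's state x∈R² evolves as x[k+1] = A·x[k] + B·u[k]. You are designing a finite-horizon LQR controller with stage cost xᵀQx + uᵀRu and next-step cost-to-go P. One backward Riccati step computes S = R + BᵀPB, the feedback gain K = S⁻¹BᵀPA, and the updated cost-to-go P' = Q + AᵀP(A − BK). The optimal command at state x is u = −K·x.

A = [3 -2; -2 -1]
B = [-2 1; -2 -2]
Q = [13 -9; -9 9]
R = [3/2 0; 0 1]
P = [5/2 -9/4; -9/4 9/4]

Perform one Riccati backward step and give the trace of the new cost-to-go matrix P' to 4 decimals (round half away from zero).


BᵀP = [-0.5000 0.0000; 7.0000 -6.7500]
S = R + BᵀPB = [3/2 0; 0 1] + [1.0000 -0.5000; -0.5000 20.5000] = [2.5000 -0.5000; -0.5000 21.5000]
BᵀPA = [-1.5000 1.0000; 34.5000 -7.2500]
K = S⁻¹·BᵀPA = [-0.2804 0.3341; 1.5981 -0.3294]
A−BK = [0.8411 -1.0023; 0.6355 -0.9907]
AᵀP(A−BK) = [2.9439 -0.8832; -0.8832 0.5275]
P' = Q + AᵀP(A−BK) = [15.9439 -9.8832; -9.8832 9.5275]
tr(P') = 25.4714

25.4714


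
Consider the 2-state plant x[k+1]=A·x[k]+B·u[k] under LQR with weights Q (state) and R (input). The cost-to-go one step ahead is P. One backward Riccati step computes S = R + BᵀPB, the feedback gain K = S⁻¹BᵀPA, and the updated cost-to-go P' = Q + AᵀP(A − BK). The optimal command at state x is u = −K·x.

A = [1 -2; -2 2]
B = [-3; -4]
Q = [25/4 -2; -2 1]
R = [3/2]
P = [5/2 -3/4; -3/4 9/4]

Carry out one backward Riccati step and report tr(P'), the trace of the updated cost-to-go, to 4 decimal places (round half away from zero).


BᵀP = [-4.5000 -6.7500]
S = R + BᵀPB = [3/2] + [40.5000] = [42.0000]
BᵀPA = [9.0000 -4.5000]
K = S⁻¹·BᵀPA = [0.2143 -0.1071]
A−BK = [1.6429 -2.3214; -1.1429 1.5714]
AᵀP(A−BK) = [12.5714 -17.5357; -17.5357 24.5179]
P' = Q + AᵀP(A−BK) = [18.8214 -19.5357; -19.5357 25.5179]
tr(P') = 44.3393

44.3393


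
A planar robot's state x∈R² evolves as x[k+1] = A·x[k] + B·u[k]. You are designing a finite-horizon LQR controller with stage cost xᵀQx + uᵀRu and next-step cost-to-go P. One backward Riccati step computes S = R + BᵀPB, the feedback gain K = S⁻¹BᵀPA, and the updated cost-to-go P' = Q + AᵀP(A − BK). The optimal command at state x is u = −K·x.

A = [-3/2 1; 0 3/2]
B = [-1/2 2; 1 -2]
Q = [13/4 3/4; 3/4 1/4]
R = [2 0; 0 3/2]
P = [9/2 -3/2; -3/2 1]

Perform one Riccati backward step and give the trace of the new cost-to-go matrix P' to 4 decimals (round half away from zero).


BᵀP = [-3.7500 1.7500; 12.0000 -5.0000]
S = R + BᵀPB = [2 0; 0 3/2] + [3.6250 -11.0000; -11.0000 34.0000] = [5.6250 -11.0000; -11.0000 35.5000]
BᵀPA = [5.6250 -1.1250; -18.0000 4.5000]
K = S⁻¹·BᵀPA = [0.0214 0.1215; -0.5004 0.1644]
A−BK = [-0.4885 0.7319; -1.0222 1.7073]
AᵀP(A−BK) = [0.9972 -1.0991; -1.0991 1.6468]
P' = Q + AᵀP(A−BK) = [4.2472 -0.3491; -0.3491 1.8968]
tr(P') = 6.1441

6.1441


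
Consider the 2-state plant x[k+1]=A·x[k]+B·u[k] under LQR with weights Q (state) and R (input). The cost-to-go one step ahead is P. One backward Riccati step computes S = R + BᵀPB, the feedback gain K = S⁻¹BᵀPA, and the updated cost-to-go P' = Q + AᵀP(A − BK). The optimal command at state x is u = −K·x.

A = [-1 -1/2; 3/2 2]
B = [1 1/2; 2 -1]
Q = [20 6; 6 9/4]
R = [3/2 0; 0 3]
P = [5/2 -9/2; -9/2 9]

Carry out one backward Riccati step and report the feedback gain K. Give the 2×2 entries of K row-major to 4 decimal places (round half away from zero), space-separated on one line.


0.8226 0.9669 -0.5166 -0.5361

BᵀP = [-6.5000 13.5000; 5.7500 -11.2500]
S = R + BᵀPB = [3/2 0; 0 3] + [20.5000 -16.7500; -16.7500 14.1250] = [22.0000 -16.7500; -16.7500 17.1250]
BᵀPA = [26.7500 30.2500; -22.6250 -25.3750]
K = S⁻¹·BᵀPA = [0.8226 0.9669; -0.5166 -0.5361]
A−BK = [-1.5643 -1.1988; -0.6618 -0.4698]
AᵀP(A−BK) = [2.5577 2.6330; 2.6330 2.7749]
P' = Q + AᵀP(A−BK) = [22.5577 8.6330; 8.6330 5.0249]
tr(P') = 27.5826


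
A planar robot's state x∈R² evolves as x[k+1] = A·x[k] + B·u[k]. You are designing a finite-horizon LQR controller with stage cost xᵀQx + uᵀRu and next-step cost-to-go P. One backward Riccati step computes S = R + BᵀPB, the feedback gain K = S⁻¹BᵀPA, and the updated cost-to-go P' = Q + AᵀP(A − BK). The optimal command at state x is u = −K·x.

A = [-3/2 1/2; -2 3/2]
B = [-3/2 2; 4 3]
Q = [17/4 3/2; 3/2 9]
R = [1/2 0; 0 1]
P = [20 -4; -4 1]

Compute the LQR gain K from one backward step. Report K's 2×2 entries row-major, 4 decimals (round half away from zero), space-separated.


BᵀP = [-46.0000 10.0000; 28.0000 -5.0000]
S = R + BᵀPB = [1/2 0; 0 1] + [109.0000 -62.0000; -62.0000 41.0000] = [109.5000 -62.0000; -62.0000 42.0000]
BᵀPA = [49.0000 -8.0000; -32.0000 6.5000]
K = S⁻¹·BᵀPA = [0.0980 0.0887; -0.6172 0.2858]
A−BK = [-0.1185 0.0616; -0.5404 0.2877]
AᵀP(A−BK) = [0.4464 -0.2040; -0.2040 0.1025]
P' = Q + AᵀP(A−BK) = [4.6964 1.2960; 1.2960 9.1025]
tr(P') = 13.7988

0.0980 0.0887 -0.6172 0.2858


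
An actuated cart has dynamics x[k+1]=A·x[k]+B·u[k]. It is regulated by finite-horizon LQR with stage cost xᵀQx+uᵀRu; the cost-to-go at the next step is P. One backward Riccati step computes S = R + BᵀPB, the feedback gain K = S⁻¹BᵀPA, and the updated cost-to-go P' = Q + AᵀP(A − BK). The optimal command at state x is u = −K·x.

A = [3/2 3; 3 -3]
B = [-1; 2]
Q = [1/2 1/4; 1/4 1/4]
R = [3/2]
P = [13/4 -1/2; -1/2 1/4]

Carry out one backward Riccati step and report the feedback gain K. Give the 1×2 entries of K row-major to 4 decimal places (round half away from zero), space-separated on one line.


BᵀP = [-4.2500 1.0000]
S = R + BᵀPB = [3/2] + [6.2500] = [7.7500]
BᵀPA = [-3.3750 -15.7500]
K = S⁻¹·BᵀPA = [-0.4355 -2.0323]
A−BK = [1.0645 0.9677; 3.8710 1.0645]
AᵀP(A−BK) = [3.5927 3.2661; 3.2661 8.4919]
P' = Q + AᵀP(A−BK) = [4.0927 3.5161; 3.5161 8.7419]
tr(P') = 12.8347

-0.4355 -2.0323


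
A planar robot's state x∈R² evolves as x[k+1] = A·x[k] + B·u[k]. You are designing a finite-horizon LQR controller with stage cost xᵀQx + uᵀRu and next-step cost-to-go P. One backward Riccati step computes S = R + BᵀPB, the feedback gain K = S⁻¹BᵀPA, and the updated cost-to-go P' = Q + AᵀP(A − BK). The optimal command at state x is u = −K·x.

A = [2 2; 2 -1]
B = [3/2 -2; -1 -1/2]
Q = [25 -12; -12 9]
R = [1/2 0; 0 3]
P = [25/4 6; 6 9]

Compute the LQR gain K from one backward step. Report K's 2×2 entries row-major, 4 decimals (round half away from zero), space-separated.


-0.7749 0.9887 -1.6386 -0.1852

BᵀP = [3.3750 0.0000; -15.5000 -16.5000]
S = R + BᵀPB = [1/2 0; 0 3] + [5.0625 -6.7500; -6.7500 39.2500] = [5.5625 -6.7500; -6.7500 42.2500]
BᵀPA = [6.7500 6.7500; -64.0000 -14.5000]
K = S⁻¹·BᵀPA = [-0.7749 0.9887; -1.6386 -0.1852]
A−BK = [-0.1148 0.1465; 0.4058 -0.1039]
AᵀP(A−BK) = [9.3605 0.4711; 0.4711 0.6403]
P' = Q + AᵀP(A−BK) = [34.3605 -11.5289; -11.5289 9.6403]
tr(P') = 44.0008


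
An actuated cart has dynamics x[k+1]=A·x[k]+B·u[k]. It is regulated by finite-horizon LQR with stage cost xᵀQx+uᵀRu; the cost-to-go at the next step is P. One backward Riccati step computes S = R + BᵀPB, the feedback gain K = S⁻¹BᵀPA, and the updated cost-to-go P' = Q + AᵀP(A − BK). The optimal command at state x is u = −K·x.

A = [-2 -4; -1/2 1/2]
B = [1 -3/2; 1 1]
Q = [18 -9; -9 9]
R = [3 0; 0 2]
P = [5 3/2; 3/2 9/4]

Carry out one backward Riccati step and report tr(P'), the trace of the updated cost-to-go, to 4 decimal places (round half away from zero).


BᵀP = [6.5000 3.7500; -6.0000 0.0000]
S = R + BᵀPB = [3 0; 0 2] + [10.2500 -6.0000; -6.0000 9.0000] = [13.2500 -6.0000; -6.0000 11.0000]
BᵀPA = [-14.8750 -24.1250; 12.0000 24.0000]
K = S⁻¹·BᵀPA = [-0.8349 -1.1059; 0.6355 1.5786]
A−BK = [-0.2118 -0.5262; -0.3007 0.0273]
AᵀP(A−BK) = [3.5177 5.5438; 5.5438 9.9960]
P' = Q + AᵀP(A−BK) = [21.5177 -3.4562; -3.4562 18.9960]
tr(P') = 40.5137

40.5137


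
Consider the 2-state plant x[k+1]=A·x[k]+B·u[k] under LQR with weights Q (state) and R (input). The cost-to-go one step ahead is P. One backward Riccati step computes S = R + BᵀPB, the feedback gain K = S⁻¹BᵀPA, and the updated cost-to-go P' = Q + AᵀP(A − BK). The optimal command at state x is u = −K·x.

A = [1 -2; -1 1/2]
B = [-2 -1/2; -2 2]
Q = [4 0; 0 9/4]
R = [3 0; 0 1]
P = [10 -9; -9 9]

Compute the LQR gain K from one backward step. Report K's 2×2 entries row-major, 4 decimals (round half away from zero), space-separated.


-0.1731 0.4303 -0.7883 0.9882

BᵀP = [-2.0000 0.0000; -23.0000 22.5000]
S = R + BᵀPB = [3 0; 0 1] + [4.0000 1.0000; 1.0000 56.5000] = [7.0000 1.0000; 1.0000 57.5000]
BᵀPA = [-2.0000 4.0000; -45.5000 57.2500]
K = S⁻¹·BᵀPA = [-0.1731 0.4303; -0.7883 0.9882]
A−BK = [0.2597 -0.6454; 0.2304 -0.6158]
AᵀP(A−BK) = [0.7864 -1.1778; -1.1778 1.9563]
P' = Q + AᵀP(A−BK) = [4.7864 -1.1778; -1.1778 4.2063]
tr(P') = 8.9927


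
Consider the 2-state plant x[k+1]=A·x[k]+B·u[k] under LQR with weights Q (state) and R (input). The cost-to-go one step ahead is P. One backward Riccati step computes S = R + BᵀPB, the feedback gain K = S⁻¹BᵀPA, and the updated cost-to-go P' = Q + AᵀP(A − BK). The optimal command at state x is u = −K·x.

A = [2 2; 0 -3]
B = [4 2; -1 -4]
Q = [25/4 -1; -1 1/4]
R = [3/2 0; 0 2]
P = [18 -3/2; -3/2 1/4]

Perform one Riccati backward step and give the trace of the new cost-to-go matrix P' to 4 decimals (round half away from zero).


7.4964

BᵀP = [73.5000 -6.2500; 42.0000 -4.0000]
S = R + BᵀPB = [3/2 0; 0 2] + [300.2500 172.0000; 172.0000 100.0000] = [301.7500 172.0000; 172.0000 102.0000]
BᵀPA = [147.0000 165.7500; 84.0000 96.0000]
K = S⁻¹·BᵀPA = [0.4571 0.3303; 0.0527 0.3843]
A−BK = [0.0661 -0.0896; 0.6681 -1.1327]
AᵀP(A−BK) = [0.3767 0.1733; 0.1733 0.6197]
P' = Q + AᵀP(A−BK) = [6.6267 -0.8267; -0.8267 0.8697]
tr(P') = 7.4964


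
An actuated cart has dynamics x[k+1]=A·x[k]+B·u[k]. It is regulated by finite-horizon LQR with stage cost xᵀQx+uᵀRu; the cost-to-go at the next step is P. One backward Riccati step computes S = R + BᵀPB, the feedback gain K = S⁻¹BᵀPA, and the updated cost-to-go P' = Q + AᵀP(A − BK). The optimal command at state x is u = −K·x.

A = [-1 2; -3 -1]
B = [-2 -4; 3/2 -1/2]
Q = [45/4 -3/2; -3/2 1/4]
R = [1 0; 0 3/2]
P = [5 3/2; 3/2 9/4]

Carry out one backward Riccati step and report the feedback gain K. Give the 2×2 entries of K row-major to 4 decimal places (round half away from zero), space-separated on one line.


BᵀP = [-7.7500 0.3750; -20.7500 -7.1250]
S = R + BᵀPB = [1 0; 0 3/2] + [16.0625 30.8125; 30.8125 86.5625] = [17.0625 30.8125; 30.8125 88.0625]
BᵀPA = [6.6250 -15.8750; 42.1250 -34.3750]
K = S⁻¹·BᵀPA = [-1.2918 -0.6125; 0.9303 -0.1760]
A−BK = [0.1378 0.0708; -0.5971 -0.1693]
AᵀP(A−BK) = [3.6174 0.7233; 0.7233 0.4752]
P' = Q + AᵀP(A−BK) = [14.8674 -0.7767; -0.7767 0.7252]
tr(P') = 15.5927

-1.2918 -0.6125 0.9303 -0.1760


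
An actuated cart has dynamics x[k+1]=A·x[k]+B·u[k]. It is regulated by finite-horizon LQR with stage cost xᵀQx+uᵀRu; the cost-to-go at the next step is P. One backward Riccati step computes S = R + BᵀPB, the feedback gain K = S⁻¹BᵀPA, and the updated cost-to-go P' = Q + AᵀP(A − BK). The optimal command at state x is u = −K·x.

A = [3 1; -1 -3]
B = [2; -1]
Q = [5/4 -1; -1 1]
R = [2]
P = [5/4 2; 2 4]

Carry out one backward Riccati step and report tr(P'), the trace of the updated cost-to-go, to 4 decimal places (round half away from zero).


BᵀP = [0.5000 0.0000]
S = R + BᵀPB = [2] + [1.0000] = [3.0000]
BᵀPA = [1.5000 0.5000]
K = S⁻¹·BᵀPA = [0.5000 0.1667]
A−BK = [2.0000 0.6667; -0.5000 -2.8333]
AᵀP(A−BK) = [2.5000 -4.5000; -4.5000 25.1667]
P' = Q + AᵀP(A−BK) = [3.7500 -5.5000; -5.5000 26.1667]
tr(P') = 29.9167

29.9167


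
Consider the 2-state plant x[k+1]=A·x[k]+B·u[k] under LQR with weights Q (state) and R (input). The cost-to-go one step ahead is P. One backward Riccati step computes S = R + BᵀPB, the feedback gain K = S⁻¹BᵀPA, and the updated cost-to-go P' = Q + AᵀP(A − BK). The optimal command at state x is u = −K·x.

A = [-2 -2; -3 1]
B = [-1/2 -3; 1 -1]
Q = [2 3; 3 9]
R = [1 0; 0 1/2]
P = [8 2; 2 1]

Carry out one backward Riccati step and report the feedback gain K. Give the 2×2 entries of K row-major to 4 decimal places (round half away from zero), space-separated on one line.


-0.7111 0.5333 0.9037 0.4889

BᵀP = [-2.0000 0.0000; -26.0000 -7.0000]
S = R + BᵀPB = [1 0; 0 1/2] + [1.0000 6.0000; 6.0000 85.0000] = [2.0000 6.0000; 6.0000 85.5000]
BᵀPA = [4.0000 4.0000; 73.0000 45.0000]
K = S⁻¹·BᵀPA = [-0.7111 0.5333; 0.9037 0.4889]
A−BK = [0.3556 -0.2667; -1.3852 0.9556]
AᵀP(A−BK) = [1.8741 -0.8222; -0.8222 0.8667]
P' = Q + AᵀP(A−BK) = [3.8741 2.1778; 2.1778 9.8667]
tr(P') = 13.7407
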